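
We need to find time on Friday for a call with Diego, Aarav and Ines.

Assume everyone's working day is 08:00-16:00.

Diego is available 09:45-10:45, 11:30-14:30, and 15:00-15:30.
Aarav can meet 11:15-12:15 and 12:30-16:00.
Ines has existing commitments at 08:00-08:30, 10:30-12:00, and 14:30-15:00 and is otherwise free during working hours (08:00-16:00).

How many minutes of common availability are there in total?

165 minutes

Ines free within 08:00–16:00: 08:30–10:30, 12:00–14:30, 15:00–16:00.
Diego ∩ Aarav: 11:30–12:15, 12:30–14:30, 15:00–15:30.
Diego ∩ Aarav ∩ Ines: 12:00–12:15, 12:30–14:30, 15:00–15:30.
Total common minutes: 15 + 120 + 30 = 165.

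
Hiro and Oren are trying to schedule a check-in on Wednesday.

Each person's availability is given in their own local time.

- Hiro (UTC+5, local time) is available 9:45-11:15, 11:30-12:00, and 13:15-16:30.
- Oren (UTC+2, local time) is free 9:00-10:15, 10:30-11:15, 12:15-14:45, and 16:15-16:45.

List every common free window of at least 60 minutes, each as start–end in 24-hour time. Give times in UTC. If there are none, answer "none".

Hiro → UTC: 04:45–06:15, 06:30–07:00, 08:15–11:30.
Oren → UTC: 07:00–08:15, 08:30–09:15, 10:15–12:45, 14:15–14:45.
Hiro ∩ Oren: 08:30–09:15, 10:15–11:30.
Windows ≥ 60 min: 10:15–11:30.

10:15–11:30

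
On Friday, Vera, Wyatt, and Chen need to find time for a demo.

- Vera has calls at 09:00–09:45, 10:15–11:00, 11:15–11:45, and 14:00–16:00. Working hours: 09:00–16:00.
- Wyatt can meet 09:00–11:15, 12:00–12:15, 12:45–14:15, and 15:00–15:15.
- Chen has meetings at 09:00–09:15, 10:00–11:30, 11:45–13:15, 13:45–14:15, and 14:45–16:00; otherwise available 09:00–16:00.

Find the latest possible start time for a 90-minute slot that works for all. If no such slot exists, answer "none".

none

Vera free within 09:00–16:00: 09:45–10:15, 11:00–11:15, 11:45–14:00.
Chen free within 09:00–16:00: 09:15–10:00, 11:30–11:45, 13:15–13:45, 14:15–14:45.
Vera ∩ Wyatt: 09:45–10:15, 11:00–11:15, 12:00–12:15, 12:45–14:00.
Vera ∩ Wyatt ∩ Chen: 09:45–10:00, 13:15–13:45.
Windows ≥ 90 min: (none).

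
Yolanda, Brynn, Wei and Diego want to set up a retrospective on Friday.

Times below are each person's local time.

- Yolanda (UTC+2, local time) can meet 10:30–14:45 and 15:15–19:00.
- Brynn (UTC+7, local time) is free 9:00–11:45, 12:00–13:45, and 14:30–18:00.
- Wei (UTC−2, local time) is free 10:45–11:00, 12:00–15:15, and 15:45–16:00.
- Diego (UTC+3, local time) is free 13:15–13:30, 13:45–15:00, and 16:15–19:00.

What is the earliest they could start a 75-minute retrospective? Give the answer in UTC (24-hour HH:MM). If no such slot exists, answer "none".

Yolanda → UTC: 08:30–12:45, 13:15–17:00.
Brynn → UTC: 02:00–04:45, 05:00–06:45, 07:30–11:00.
Wei → UTC: 12:45–13:00, 14:00–17:15, 17:45–18:00.
Diego → UTC: 10:15–10:30, 10:45–12:00, 13:15–16:00.
Yolanda ∩ Brynn: 08:30–11:00.
Yolanda ∩ Brynn ∩ Wei: (none).
Yolanda ∩ Brynn ∩ Wei ∩ Diego: (none).
Windows ≥ 75 min: (none).

none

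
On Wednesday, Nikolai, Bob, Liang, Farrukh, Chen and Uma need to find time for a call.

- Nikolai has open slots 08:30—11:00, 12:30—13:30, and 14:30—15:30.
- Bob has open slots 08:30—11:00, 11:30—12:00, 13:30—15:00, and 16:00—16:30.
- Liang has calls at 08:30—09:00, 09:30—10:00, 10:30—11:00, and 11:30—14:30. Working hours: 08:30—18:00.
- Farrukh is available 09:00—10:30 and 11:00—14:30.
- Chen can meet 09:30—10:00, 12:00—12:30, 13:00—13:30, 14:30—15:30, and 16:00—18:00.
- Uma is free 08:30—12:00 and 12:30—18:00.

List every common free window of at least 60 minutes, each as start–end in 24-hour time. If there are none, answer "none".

Liang free within 08:30–18:00: 09:00–09:30, 10:00–10:30, 11:00–11:30, 14:30–18:00.
Nikolai ∩ Bob: 08:30–11:00, 14:30–15:00.
Nikolai ∩ Bob ∩ Liang: 09:00–09:30, 10:00–10:30, 14:30–15:00.
Nikolai ∩ Bob ∩ Liang ∩ Farrukh: 09:00–09:30, 10:00–10:30.
Nikolai ∩ Bob ∩ Liang ∩ Farrukh ∩ Chen: (none).
Nikolai ∩ Bob ∩ Liang ∩ Farrukh ∩ Chen ∩ Uma: (none).
Windows ≥ 60 min: (none).

none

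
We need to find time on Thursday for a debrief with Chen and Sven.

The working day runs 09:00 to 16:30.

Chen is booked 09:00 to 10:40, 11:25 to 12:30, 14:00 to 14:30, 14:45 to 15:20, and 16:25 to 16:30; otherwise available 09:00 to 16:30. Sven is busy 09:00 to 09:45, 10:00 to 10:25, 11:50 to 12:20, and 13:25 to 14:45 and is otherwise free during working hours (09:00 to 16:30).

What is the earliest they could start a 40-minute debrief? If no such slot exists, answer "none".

Chen free within 09:00–16:30: 10:40–11:25, 12:30–14:00, 14:30–14:45, 15:20–16:25.
Sven free within 09:00–16:30: 09:45–10:00, 10:25–11:50, 12:20–13:25, 14:45–16:30.
Chen ∩ Sven: 10:40–11:25, 12:30–13:25, 15:20–16:25.
Windows ≥ 40 min: 10:40–11:25, 12:30–13:25, 15:20–16:25.
Earliest such window starts at 10:40.

10:40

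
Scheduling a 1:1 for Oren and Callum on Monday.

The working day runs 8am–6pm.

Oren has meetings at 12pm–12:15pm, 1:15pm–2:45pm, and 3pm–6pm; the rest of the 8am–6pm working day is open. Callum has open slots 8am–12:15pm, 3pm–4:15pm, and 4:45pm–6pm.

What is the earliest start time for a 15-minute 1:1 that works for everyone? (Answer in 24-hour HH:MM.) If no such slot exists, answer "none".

Oren free within 08:00–18:00: 08:00–12:00, 12:15–13:15, 14:45–15:00.
Oren ∩ Callum: 08:00–12:00.
Windows ≥ 15 min: 08:00–12:00.
Earliest such window starts at 08:00.

08:00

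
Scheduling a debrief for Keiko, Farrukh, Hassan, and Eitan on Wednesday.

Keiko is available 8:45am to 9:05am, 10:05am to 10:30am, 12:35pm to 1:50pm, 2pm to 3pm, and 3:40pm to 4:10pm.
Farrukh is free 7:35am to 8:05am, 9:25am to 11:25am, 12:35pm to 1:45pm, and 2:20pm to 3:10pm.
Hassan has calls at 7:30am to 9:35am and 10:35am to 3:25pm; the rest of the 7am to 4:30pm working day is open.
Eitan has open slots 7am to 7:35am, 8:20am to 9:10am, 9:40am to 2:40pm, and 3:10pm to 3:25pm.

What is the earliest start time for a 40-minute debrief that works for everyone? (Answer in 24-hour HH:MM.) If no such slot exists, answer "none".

Hassan free within 07:00–16:30: 07:00–07:30, 09:35–10:35, 15:25–16:30.
Keiko ∩ Farrukh: 10:05–10:30, 12:35–13:45, 14:20–15:00.
Keiko ∩ Farrukh ∩ Hassan: 10:05–10:30.
Keiko ∩ Farrukh ∩ Hassan ∩ Eitan: 10:05–10:30.
Windows ≥ 40 min: (none).

none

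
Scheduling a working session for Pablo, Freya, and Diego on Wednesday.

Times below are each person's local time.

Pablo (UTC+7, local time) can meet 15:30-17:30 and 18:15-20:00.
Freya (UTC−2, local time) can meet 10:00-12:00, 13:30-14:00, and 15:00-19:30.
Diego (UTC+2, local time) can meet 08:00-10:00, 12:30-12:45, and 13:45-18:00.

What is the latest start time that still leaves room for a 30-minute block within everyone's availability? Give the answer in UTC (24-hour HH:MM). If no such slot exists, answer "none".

Pablo → UTC: 08:30–10:30, 11:15–13:00.
Freya → UTC: 12:00–14:00, 15:30–16:00, 17:00–21:30.
Diego → UTC: 06:00–08:00, 10:30–10:45, 11:45–16:00.
Pablo ∩ Freya: 12:00–13:00.
Pablo ∩ Freya ∩ Diego: 12:00–13:00.
Windows ≥ 30 min: 12:00–13:00.
Latest start in the last window 12:00–13:00 is 13:00 − 30 min = 12:30.

12:30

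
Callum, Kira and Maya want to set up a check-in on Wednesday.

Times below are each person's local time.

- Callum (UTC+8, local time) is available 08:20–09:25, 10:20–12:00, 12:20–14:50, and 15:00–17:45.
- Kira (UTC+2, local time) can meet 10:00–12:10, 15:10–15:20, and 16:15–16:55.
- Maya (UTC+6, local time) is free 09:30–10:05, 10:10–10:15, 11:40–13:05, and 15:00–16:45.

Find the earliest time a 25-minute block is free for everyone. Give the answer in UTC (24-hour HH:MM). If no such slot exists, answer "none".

09:00

Callum → UTC: 00:20–01:25, 02:20–04:00, 04:20–06:50, 07:00–09:45.
Kira → UTC: 08:00–10:10, 13:10–13:20, 14:15–14:55.
Maya → UTC: 03:30–04:05, 04:10–04:15, 05:40–07:05, 09:00–10:45.
Callum ∩ Kira: 08:00–09:45.
Callum ∩ Kira ∩ Maya: 09:00–09:45.
Windows ≥ 25 min: 09:00–09:45.
Earliest such window starts at 09:00.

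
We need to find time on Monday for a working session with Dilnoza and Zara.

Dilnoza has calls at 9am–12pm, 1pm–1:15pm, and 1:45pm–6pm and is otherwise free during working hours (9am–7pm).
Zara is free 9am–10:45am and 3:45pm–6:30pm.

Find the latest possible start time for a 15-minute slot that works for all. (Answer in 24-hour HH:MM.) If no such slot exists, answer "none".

Dilnoza free within 09:00–19:00: 12:00–13:00, 13:15–13:45, 18:00–19:00.
Dilnoza ∩ Zara: 18:00–18:30.
Windows ≥ 15 min: 18:00–18:30.
Latest start in the last window 18:00–18:30 is 18:30 − 15 min = 18:15.

18:15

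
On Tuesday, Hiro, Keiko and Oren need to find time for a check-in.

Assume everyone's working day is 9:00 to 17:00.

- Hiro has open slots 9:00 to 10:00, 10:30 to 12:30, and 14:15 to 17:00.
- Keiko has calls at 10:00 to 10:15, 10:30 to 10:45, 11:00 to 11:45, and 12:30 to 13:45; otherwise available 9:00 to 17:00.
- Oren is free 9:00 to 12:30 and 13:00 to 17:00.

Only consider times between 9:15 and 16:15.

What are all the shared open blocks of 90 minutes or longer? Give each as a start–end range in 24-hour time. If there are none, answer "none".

Keiko free within 09:00–17:00: 09:00–10:00, 10:15–10:30, 10:45–11:00, 11:45–12:30, 13:45–17:00.
Hiro ∩ Keiko: 09:00–10:00, 10:45–11:00, 11:45–12:30, 14:15–17:00.
Hiro ∩ Keiko ∩ Oren: 09:00–10:00, 10:45–11:00, 11:45–12:30, 14:15–17:00.
Restricted to 09:15–16:15: 09:15–10:00, 10:45–11:00, 11:45–12:30, 14:15–16:15.
Windows ≥ 90 min: 14:15–16:15.

14:15–16:15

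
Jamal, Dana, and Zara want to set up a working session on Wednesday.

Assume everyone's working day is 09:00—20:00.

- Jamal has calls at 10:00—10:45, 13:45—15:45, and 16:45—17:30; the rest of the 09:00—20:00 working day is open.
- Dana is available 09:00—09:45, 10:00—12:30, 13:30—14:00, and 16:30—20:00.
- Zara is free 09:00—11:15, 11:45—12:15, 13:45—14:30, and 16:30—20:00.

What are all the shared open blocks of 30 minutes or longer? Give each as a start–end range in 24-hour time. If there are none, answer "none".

Jamal free within 09:00–20:00: 09:00–10:00, 10:45–13:45, 15:45–16:45, 17:30–20:00.
Jamal ∩ Dana: 09:00–09:45, 10:45–12:30, 13:30–13:45, 16:30–16:45, 17:30–20:00.
Jamal ∩ Dana ∩ Zara: 09:00–09:45, 10:45–11:15, 11:45–12:15, 16:30–16:45, 17:30–20:00.
Windows ≥ 30 min: 09:00–09:45, 10:45–11:15, 11:45–12:15, 17:30–20:00.

09:00–09:45, 10:45–11:15, 11:45–12:15, 17:30–20:00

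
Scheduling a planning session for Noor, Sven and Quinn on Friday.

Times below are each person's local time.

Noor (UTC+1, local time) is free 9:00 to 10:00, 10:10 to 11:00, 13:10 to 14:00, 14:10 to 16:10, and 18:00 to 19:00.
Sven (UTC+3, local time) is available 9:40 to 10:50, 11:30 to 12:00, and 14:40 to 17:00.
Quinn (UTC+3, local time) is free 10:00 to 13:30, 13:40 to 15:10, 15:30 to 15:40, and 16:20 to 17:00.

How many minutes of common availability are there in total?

Noor → UTC: 08:00–09:00, 09:10–10:00, 12:10–13:00, 13:10–15:10, 17:00–18:00.
Sven → UTC: 06:40–07:50, 08:30–09:00, 11:40–14:00.
Quinn → UTC: 07:00–10:30, 10:40–12:10, 12:30–12:40, 13:20–14:00.
Noor ∩ Sven: 08:30–09:00, 12:10–13:00, 13:10–14:00.
Noor ∩ Sven ∩ Quinn: 08:30–09:00, 12:30–12:40, 13:20–14:00.
Total common minutes: 30 + 10 + 40 = 80.

80 minutes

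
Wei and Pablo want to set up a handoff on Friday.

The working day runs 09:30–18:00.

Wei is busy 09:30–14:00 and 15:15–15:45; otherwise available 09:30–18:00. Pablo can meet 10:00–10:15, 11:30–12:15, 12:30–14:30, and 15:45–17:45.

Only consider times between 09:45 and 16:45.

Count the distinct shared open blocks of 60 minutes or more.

Wei free within 09:30–18:00: 14:00–15:15, 15:45–18:00.
Wei ∩ Pablo: 14:00–14:30, 15:45–17:45.
Restricted to 09:45–16:45: 14:00–14:30, 15:45–16:45.
Windows ≥ 60 min: 15:45–16:45.
That's 1 window.

1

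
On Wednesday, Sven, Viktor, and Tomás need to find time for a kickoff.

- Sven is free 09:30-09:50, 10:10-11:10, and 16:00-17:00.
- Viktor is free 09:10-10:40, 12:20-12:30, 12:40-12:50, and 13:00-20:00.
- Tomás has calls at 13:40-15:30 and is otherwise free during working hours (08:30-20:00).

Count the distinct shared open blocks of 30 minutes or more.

Tomás free within 08:30–20:00: 08:30–13:40, 15:30–20:00.
Sven ∩ Viktor: 09:30–09:50, 10:10–10:40, 16:00–17:00.
Sven ∩ Viktor ∩ Tomás: 09:30–09:50, 10:10–10:40, 16:00–17:00.
Windows ≥ 30 min: 10:10–10:40, 16:00–17:00.
That's 2 windows.

2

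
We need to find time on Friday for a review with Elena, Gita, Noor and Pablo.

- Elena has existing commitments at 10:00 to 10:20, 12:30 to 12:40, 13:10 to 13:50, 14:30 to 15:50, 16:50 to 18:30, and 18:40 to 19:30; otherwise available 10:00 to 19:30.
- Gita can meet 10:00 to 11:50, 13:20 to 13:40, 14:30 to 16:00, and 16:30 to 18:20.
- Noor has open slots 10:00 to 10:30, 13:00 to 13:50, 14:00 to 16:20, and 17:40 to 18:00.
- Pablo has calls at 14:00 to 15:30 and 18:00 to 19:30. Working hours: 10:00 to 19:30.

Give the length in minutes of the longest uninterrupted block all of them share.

Elena free within 10:00–19:30: 10:20–12:30, 12:40–13:10, 13:50–14:30, 15:50–16:50, 18:30–18:40.
Pablo free within 10:00–19:30: 10:00–14:00, 15:30–18:00.
Elena ∩ Gita: 10:20–11:50, 15:50–16:00, 16:30–16:50.
Elena ∩ Gita ∩ Noor: 10:20–10:30, 15:50–16:00.
Elena ∩ Gita ∩ Noor ∩ Pablo: 10:20–10:30, 15:50–16:00.
Common window lengths: 10, 10 min; longest is 10.

10 minutes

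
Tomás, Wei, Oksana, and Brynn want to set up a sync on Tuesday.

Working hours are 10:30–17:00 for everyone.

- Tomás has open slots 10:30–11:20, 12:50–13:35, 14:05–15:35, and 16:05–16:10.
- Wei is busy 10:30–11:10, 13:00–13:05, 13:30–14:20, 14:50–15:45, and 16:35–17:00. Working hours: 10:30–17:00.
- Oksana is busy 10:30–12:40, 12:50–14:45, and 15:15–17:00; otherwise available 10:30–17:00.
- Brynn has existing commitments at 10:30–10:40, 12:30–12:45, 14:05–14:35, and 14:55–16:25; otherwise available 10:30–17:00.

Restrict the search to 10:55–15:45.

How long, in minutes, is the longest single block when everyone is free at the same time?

Wei free within 10:30–17:00: 11:10–13:00, 13:05–13:30, 14:20–14:50, 15:45–16:35.
Oksana free within 10:30–17:00: 12:40–12:50, 14:45–15:15.
Brynn free within 10:30–17:00: 10:40–12:30, 12:45–14:05, 14:35–14:55, 16:25–17:00.
Tomás ∩ Wei: 11:10–11:20, 12:50–13:00, 13:05–13:30, 14:20–14:50, 16:05–16:10.
Tomás ∩ Wei ∩ Oksana: 14:45–14:50.
Tomás ∩ Wei ∩ Oksana ∩ Brynn: 14:45–14:50.
Restricted to 10:55–15:45: 14:45–14:50.
Single common window of 5 minutes.

5 minutes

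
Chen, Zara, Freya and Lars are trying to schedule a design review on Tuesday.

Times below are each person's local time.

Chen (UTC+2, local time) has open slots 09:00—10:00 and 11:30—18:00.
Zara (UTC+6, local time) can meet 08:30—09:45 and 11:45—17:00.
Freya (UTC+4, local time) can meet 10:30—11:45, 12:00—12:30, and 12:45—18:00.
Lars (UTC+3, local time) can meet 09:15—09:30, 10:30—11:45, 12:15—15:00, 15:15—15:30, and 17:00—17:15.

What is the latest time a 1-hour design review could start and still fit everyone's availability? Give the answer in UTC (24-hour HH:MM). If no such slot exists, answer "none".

Chen → UTC: 07:00–08:00, 09:30–16:00.
Zara → UTC: 02:30–03:45, 05:45–11:00.
Freya → UTC: 06:30–07:45, 08:00–08:30, 08:45–14:00.
Lars → UTC: 06:15–06:30, 07:30–08:45, 09:15–12:00, 12:15–12:30, 14:00–14:15.
Chen ∩ Zara: 07:00–08:00, 09:30–11:00.
Chen ∩ Zara ∩ Freya: 07:00–07:45, 09:30–11:00.
Chen ∩ Zara ∩ Freya ∩ Lars: 07:30–07:45, 09:30–11:00.
Windows ≥ 60 min: 09:30–11:00.
Latest start in the last window 09:30–11:00 is 11:00 − 60 min = 10:00.

10:00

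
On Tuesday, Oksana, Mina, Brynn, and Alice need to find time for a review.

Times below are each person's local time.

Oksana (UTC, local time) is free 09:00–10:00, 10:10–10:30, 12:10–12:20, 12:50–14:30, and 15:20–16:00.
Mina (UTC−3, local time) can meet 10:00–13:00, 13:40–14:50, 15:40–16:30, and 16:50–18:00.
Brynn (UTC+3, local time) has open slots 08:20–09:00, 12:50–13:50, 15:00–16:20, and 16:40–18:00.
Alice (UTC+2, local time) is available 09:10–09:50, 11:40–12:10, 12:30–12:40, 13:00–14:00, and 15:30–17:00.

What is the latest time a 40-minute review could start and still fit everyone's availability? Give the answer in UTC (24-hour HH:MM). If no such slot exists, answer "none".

13:50

Oksana → UTC: 09:00–10:00, 10:10–10:30, 12:10–12:20, 12:50–14:30, 15:20–16:00.
Mina → UTC: 13:00–16:00, 16:40–17:50, 18:40–19:30, 19:50–21:00.
Brynn → UTC: 05:20–06:00, 09:50–10:50, 12:00–13:20, 13:40–15:00.
Alice → UTC: 07:10–07:50, 09:40–10:10, 10:30–10:40, 11:00–12:00, 13:30–15:00.
Oksana ∩ Mina: 13:00–14:30, 15:20–16:00.
Oksana ∩ Mina ∩ Brynn: 13:00–13:20, 13:40–14:30.
Oksana ∩ Mina ∩ Brynn ∩ Alice: 13:40–14:30.
Windows ≥ 40 min: 13:40–14:30.
Latest start in the last window 13:40–14:30 is 14:30 − 40 min = 13:50.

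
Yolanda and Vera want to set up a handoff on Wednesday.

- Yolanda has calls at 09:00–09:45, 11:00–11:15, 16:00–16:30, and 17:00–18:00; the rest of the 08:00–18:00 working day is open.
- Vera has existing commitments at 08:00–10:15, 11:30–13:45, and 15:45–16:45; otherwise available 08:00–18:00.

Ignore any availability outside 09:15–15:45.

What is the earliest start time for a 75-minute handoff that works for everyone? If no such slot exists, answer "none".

Yolanda free within 08:00–18:00: 08:00–09:00, 09:45–11:00, 11:15–16:00, 16:30–17:00.
Vera free within 08:00–18:00: 10:15–11:30, 13:45–15:45, 16:45–18:00.
Yolanda ∩ Vera: 10:15–11:00, 11:15–11:30, 13:45–15:45, 16:45–17:00.
Restricted to 09:15–15:45: 10:15–11:00, 11:15–11:30, 13:45–15:45.
Windows ≥ 75 min: 13:45–15:45.
Earliest such window starts at 13:45.

13:45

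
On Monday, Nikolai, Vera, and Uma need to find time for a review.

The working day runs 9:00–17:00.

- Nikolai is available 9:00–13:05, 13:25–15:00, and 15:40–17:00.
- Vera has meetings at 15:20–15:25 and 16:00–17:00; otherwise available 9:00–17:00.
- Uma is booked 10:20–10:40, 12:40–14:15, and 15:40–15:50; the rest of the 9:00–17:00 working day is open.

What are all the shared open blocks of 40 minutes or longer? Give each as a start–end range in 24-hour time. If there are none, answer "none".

Vera free within 09:00–17:00: 09:00–15:20, 15:25–16:00.
Uma free within 09:00–17:00: 09:00–10:20, 10:40–12:40, 14:15–15:40, 15:50–17:00.
Nikolai ∩ Vera: 09:00–13:05, 13:25–15:00, 15:40–16:00.
Nikolai ∩ Vera ∩ Uma: 09:00–10:20, 10:40–12:40, 14:15–15:00, 15:50–16:00.
Windows ≥ 40 min: 09:00–10:20, 10:40–12:40, 14:15–15:00.

09:00–10:20, 10:40–12:40, 14:15–15:00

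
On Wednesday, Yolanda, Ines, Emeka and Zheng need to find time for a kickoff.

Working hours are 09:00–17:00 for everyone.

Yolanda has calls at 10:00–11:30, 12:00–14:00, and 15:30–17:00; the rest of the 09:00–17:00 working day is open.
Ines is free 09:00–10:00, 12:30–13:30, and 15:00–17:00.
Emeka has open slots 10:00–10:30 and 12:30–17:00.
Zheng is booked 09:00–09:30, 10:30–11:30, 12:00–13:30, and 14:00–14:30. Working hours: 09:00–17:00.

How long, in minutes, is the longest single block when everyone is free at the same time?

Yolanda free within 09:00–17:00: 09:00–10:00, 11:30–12:00, 14:00–15:30.
Zheng free within 09:00–17:00: 09:30–10:30, 11:30–12:00, 13:30–14:00, 14:30–17:00.
Yolanda ∩ Ines: 09:00–10:00, 15:00–15:30.
Yolanda ∩ Ines ∩ Emeka: 15:00–15:30.
Yolanda ∩ Ines ∩ Emeka ∩ Zheng: 15:00–15:30.
Single common window of 30 minutes.

30 minutes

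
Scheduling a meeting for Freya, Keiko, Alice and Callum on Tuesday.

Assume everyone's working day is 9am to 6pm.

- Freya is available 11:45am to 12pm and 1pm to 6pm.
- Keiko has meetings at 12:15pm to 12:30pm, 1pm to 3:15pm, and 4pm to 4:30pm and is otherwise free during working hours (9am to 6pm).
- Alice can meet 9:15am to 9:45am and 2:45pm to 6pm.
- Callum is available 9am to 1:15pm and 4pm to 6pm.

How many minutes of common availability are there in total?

90 minutes

Keiko free within 09:00–18:00: 09:00–12:15, 12:30–13:00, 15:15–16:00, 16:30–18:00.
Freya ∩ Keiko: 11:45–12:00, 15:15–16:00, 16:30–18:00.
Freya ∩ Keiko ∩ Alice: 15:15–16:00, 16:30–18:00.
Freya ∩ Keiko ∩ Alice ∩ Callum: 16:30–18:00.
Total common minutes: 90.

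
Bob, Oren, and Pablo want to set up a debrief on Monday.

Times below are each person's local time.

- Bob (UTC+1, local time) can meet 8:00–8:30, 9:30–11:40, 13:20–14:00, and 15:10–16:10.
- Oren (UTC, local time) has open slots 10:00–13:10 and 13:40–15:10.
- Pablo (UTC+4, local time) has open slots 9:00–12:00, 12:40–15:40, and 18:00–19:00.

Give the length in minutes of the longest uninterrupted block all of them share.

Bob → UTC: 07:00–07:30, 08:30–10:40, 12:20–13:00, 14:10–15:10.
Oren → UTC: 10:00–13:10, 13:40–15:10.
Pablo → UTC: 05:00–08:00, 08:40–11:40, 14:00–15:00.
Bob ∩ Oren: 10:00–10:40, 12:20–13:00, 14:10–15:10.
Bob ∩ Oren ∩ Pablo: 10:00–10:40, 14:10–15:00.
Common window lengths: 40, 50 min; longest is 50.

50 minutes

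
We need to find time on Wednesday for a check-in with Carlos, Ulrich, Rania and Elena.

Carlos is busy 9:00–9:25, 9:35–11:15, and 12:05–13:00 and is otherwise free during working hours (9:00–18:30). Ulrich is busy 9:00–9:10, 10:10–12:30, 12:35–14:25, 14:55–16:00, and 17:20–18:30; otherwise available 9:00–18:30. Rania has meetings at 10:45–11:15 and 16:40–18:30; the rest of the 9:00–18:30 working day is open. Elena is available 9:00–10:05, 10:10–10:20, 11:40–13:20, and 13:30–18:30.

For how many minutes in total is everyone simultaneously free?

80 minutes

Carlos free within 09:00–18:30: 09:25–09:35, 11:15–12:05, 13:00–18:30.
Ulrich free within 09:00–18:30: 09:10–10:10, 12:30–12:35, 14:25–14:55, 16:00–17:20.
Rania free within 09:00–18:30: 09:00–10:45, 11:15–16:40.
Carlos ∩ Ulrich: 09:25–09:35, 14:25–14:55, 16:00–17:20.
Carlos ∩ Ulrich ∩ Rania: 09:25–09:35, 14:25–14:55, 16:00–16:40.
Carlos ∩ Ulrich ∩ Rania ∩ Elena: 09:25–09:35, 14:25–14:55, 16:00–16:40.
Total common minutes: 10 + 30 + 40 = 80.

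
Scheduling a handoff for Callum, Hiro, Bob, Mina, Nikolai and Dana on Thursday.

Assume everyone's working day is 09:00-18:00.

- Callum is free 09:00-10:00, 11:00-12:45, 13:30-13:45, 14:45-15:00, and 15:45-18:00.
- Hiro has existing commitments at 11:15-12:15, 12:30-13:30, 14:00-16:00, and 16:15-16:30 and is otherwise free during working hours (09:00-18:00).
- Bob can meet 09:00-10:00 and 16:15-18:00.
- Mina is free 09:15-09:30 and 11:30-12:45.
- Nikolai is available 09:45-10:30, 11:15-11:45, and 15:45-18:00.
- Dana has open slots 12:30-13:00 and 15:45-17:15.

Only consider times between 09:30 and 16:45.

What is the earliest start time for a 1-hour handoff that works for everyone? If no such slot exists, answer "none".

none

Hiro free within 09:00–18:00: 09:00–11:15, 12:15–12:30, 13:30–14:00, 16:00–16:15, 16:30–18:00.
Callum ∩ Hiro: 09:00–10:00, 11:00–11:15, 12:15–12:30, 13:30–13:45, 16:00–16:15, 16:30–18:00.
Callum ∩ Hiro ∩ Bob: 09:00–10:00, 16:30–18:00.
Callum ∩ Hiro ∩ Bob ∩ Mina: 09:15–09:30.
Callum ∩ Hiro ∩ Bob ∩ Mina ∩ Nikolai: (none).
Callum ∩ Hiro ∩ Bob ∩ Mina ∩ Nikolai ∩ Dana: (none).
Restricted to 09:30–16:45: (none).
Windows ≥ 60 min: (none).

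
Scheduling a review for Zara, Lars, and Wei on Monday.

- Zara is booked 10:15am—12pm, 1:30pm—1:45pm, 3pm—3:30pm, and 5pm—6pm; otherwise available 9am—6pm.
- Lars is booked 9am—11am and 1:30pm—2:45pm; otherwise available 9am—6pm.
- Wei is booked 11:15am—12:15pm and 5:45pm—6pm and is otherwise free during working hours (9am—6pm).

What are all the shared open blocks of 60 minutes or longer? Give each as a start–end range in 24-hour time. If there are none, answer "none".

12:15–13:30, 15:30–17:00

Zara free within 09:00–18:00: 09:00–10:15, 12:00–13:30, 13:45–15:00, 15:30–17:00.
Lars free within 09:00–18:00: 11:00–13:30, 14:45–18:00.
Wei free within 09:00–18:00: 09:00–11:15, 12:15–17:45.
Zara ∩ Lars: 12:00–13:30, 14:45–15:00, 15:30–17:00.
Zara ∩ Lars ∩ Wei: 12:15–13:30, 14:45–15:00, 15:30–17:00.
Windows ≥ 60 min: 12:15–13:30, 15:30–17:00.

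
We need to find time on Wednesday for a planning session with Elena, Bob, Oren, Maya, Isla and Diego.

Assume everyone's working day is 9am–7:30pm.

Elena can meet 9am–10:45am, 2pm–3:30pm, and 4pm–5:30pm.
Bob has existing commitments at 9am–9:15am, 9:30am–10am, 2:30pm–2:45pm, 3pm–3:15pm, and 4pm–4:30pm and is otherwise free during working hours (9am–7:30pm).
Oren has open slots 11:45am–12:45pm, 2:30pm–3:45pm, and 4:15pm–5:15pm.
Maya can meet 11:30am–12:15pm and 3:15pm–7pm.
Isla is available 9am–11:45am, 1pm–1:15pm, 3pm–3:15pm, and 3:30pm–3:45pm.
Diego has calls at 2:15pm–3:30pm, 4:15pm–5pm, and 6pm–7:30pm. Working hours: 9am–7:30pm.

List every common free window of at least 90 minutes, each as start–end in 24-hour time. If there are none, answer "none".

Bob free within 09:00–19:30: 09:15–09:30, 10:00–14:30, 14:45–15:00, 15:15–16:00, 16:30–19:30.
Diego free within 09:00–19:30: 09:00–14:15, 15:30–16:15, 17:00–18:00.
Elena ∩ Bob: 09:15–09:30, 10:00–10:45, 14:00–14:30, 14:45–15:00, 15:15–15:30, 16:30–17:30.
Elena ∩ Bob ∩ Oren: 14:45–15:00, 15:15–15:30, 16:30–17:15.
Elena ∩ Bob ∩ Oren ∩ Maya: 15:15–15:30, 16:30–17:15.
Elena ∩ Bob ∩ Oren ∩ Maya ∩ Isla: (none).
Elena ∩ Bob ∩ Oren ∩ Maya ∩ Isla ∩ Diego: (none).
Windows ≥ 90 min: (none).

none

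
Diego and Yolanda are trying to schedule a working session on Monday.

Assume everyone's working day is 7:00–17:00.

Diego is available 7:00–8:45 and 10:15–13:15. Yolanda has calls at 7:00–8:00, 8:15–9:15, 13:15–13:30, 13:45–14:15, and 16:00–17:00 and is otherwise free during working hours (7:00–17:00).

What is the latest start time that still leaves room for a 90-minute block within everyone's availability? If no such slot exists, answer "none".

11:45

Yolanda free within 07:00–17:00: 08:00–08:15, 09:15–13:15, 13:30–13:45, 14:15–16:00.
Diego ∩ Yolanda: 08:00–08:15, 10:15–13:15.
Windows ≥ 90 min: 10:15–13:15.
Latest start in the last window 10:15–13:15 is 13:15 − 90 min = 11:45.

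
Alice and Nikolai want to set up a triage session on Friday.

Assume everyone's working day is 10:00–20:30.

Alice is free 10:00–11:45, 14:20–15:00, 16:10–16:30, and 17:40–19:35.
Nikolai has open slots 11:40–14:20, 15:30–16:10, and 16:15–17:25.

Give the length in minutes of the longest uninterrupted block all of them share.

15 minutes

Alice ∩ Nikolai: 11:40–11:45, 16:15–16:30.
Common window lengths: 5, 15 min; longest is 15.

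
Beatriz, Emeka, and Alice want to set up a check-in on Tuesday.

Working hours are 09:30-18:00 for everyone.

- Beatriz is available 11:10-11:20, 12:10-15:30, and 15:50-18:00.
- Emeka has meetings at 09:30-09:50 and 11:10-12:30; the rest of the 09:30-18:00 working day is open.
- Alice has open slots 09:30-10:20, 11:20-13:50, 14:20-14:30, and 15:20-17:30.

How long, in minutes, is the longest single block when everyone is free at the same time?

Emeka free within 09:30–18:00: 09:50–11:10, 12:30–18:00.
Beatriz ∩ Emeka: 12:30–15:30, 15:50–18:00.
Beatriz ∩ Emeka ∩ Alice: 12:30–13:50, 14:20–14:30, 15:20–15:30, 15:50–17:30.
Common window lengths: 80, 10, 10, 100 min; longest is 100.

100 minutes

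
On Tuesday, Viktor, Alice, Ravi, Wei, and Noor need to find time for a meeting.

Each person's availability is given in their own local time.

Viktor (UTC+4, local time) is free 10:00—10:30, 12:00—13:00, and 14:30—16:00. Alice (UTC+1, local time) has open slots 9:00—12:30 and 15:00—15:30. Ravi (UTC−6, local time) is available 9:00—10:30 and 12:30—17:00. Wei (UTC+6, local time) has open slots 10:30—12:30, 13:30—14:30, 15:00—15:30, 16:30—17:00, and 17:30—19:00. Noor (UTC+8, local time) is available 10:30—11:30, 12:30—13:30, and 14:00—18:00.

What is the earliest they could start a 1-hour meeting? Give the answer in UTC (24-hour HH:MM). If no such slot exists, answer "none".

Viktor → UTC: 06:00–06:30, 08:00–09:00, 10:30–12:00.
Alice → UTC: 08:00–11:30, 14:00–14:30.
Ravi → UTC: 15:00–16:30, 18:30–23:00.
Wei → UTC: 04:30–06:30, 07:30–08:30, 09:00–09:30, 10:30–11:00, 11:30–13:00.
Noor → UTC: 02:30–03:30, 04:30–05:30, 06:00–10:00.
Viktor ∩ Alice: 08:00–09:00, 10:30–11:30.
Viktor ∩ Alice ∩ Ravi: (none).
Viktor ∩ Alice ∩ Ravi ∩ Wei: (none).
Viktor ∩ Alice ∩ Ravi ∩ Wei ∩ Noor: (none).
Windows ≥ 60 min: (none).

none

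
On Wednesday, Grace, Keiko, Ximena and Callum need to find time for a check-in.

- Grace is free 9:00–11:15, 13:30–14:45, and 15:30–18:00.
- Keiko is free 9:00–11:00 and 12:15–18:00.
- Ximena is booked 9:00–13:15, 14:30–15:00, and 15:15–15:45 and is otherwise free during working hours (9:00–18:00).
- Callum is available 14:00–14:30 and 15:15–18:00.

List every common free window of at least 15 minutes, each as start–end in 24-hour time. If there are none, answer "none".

14:00–14:30, 15:45–18:00

Ximena free within 09:00–18:00: 13:15–14:30, 15:00–15:15, 15:45–18:00.
Grace ∩ Keiko: 09:00–11:00, 13:30–14:45, 15:30–18:00.
Grace ∩ Keiko ∩ Ximena: 13:30–14:30, 15:45–18:00.
Grace ∩ Keiko ∩ Ximena ∩ Callum: 14:00–14:30, 15:45–18:00.
Windows ≥ 15 min: 14:00–14:30, 15:45–18:00.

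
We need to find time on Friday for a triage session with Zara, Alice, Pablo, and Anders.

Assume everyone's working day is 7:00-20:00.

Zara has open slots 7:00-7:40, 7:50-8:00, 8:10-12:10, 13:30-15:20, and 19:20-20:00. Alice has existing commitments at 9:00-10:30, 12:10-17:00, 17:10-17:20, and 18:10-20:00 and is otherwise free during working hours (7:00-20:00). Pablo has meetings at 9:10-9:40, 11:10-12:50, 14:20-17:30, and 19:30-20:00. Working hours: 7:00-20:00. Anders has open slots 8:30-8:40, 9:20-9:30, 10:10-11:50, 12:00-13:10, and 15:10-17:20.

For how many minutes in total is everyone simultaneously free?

Alice free within 07:00–20:00: 07:00–09:00, 10:30–12:10, 17:00–17:10, 17:20–18:10.
Pablo free within 07:00–20:00: 07:00–09:10, 09:40–11:10, 12:50–14:20, 17:30–19:30.
Zara ∩ Alice: 07:00–07:40, 07:50–08:00, 08:10–09:00, 10:30–12:10.
Zara ∩ Alice ∩ Pablo: 07:00–07:40, 07:50–08:00, 08:10–09:00, 10:30–11:10.
Zara ∩ Alice ∩ Pablo ∩ Anders: 08:30–08:40, 10:30–11:10.
Total common minutes: 10 + 40 = 50.

50 minutes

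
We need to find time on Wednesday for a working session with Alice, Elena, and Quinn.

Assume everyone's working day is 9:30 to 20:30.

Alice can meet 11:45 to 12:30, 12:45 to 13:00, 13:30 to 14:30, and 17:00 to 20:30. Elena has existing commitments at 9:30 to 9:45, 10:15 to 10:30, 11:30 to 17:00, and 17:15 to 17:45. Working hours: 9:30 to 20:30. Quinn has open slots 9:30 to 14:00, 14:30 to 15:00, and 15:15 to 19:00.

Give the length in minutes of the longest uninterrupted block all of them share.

75 minutes

Elena free within 09:30–20:30: 09:45–10:15, 10:30–11:30, 17:00–17:15, 17:45–20:30.
Alice ∩ Elena: 17:00–17:15, 17:45–20:30.
Alice ∩ Elena ∩ Quinn: 17:00–17:15, 17:45–19:00.
Common window lengths: 15, 75 min; longest is 75.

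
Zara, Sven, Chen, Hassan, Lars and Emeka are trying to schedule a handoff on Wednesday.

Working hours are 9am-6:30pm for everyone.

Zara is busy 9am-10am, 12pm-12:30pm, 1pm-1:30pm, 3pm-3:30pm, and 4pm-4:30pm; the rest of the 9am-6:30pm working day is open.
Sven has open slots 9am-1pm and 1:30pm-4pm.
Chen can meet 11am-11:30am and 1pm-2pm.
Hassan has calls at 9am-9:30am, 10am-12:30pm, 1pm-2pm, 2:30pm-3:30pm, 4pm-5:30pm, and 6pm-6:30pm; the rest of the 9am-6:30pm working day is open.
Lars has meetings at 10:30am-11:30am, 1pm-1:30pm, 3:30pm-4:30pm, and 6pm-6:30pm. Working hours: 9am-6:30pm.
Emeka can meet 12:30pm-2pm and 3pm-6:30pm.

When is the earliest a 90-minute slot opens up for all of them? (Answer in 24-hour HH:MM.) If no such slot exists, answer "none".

none

Zara free within 09:00–18:30: 10:00–12:00, 12:30–13:00, 13:30–15:00, 15:30–16:00, 16:30–18:30.
Hassan free within 09:00–18:30: 09:30–10:00, 12:30–13:00, 14:00–14:30, 15:30–16:00, 17:30–18:00.
Lars free within 09:00–18:30: 09:00–10:30, 11:30–13:00, 13:30–15:30, 16:30–18:00.
Zara ∩ Sven: 10:00–12:00, 12:30–13:00, 13:30–15:00, 15:30–16:00.
Zara ∩ Sven ∩ Chen: 11:00–11:30, 13:30–14:00.
Zara ∩ Sven ∩ Chen ∩ Hassan: (none).
Zara ∩ Sven ∩ Chen ∩ Hassan ∩ Lars: (none).
Zara ∩ Sven ∩ Chen ∩ Hassan ∩ Lars ∩ Emeka: (none).
Windows ≥ 90 min: (none).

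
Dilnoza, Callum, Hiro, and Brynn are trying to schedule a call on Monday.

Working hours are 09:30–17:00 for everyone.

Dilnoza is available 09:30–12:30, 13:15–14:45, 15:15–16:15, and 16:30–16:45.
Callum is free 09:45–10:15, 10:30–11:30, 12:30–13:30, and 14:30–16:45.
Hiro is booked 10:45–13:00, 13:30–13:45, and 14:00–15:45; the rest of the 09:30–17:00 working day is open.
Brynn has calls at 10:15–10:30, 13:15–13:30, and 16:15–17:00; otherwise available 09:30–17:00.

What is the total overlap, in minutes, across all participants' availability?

Hiro free within 09:30–17:00: 09:30–10:45, 13:00–13:30, 13:45–14:00, 15:45–17:00.
Brynn free within 09:30–17:00: 09:30–10:15, 10:30–13:15, 13:30–16:15.
Dilnoza ∩ Callum: 09:45–10:15, 10:30–11:30, 13:15–13:30, 14:30–14:45, 15:15–16:15, 16:30–16:45.
Dilnoza ∩ Callum ∩ Hiro: 09:45–10:15, 10:30–10:45, 13:15–13:30, 15:45–16:15, 16:30–16:45.
Dilnoza ∩ Callum ∩ Hiro ∩ Brynn: 09:45–10:15, 10:30–10:45, 15:45–16:15.
Total common minutes: 30 + 15 + 30 = 75.

75 minutes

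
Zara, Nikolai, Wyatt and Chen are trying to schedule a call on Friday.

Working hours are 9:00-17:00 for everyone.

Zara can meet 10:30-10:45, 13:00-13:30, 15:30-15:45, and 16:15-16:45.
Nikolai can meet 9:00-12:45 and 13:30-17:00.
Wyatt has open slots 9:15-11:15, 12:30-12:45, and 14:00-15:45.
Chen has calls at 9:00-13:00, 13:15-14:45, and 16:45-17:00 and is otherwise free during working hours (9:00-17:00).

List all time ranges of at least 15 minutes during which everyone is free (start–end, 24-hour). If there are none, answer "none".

Chen free within 09:00–17:00: 13:00–13:15, 14:45–16:45.
Zara ∩ Nikolai: 10:30–10:45, 15:30–15:45, 16:15–16:45.
Zara ∩ Nikolai ∩ Wyatt: 10:30–10:45, 15:30–15:45.
Zara ∩ Nikolai ∩ Wyatt ∩ Chen: 15:30–15:45.
Windows ≥ 15 min: 15:30–15:45.

15:30–15:45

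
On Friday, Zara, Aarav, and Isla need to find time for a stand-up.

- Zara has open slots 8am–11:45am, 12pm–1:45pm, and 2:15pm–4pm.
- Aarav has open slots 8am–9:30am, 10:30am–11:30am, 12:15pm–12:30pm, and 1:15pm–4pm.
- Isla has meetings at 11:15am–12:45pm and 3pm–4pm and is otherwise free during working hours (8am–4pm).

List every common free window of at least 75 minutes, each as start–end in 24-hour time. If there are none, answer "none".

08:00–09:30

Isla free within 08:00–16:00: 08:00–11:15, 12:45–15:00.
Zara ∩ Aarav: 08:00–09:30, 10:30–11:30, 12:15–12:30, 13:15–13:45, 14:15–16:00.
Zara ∩ Aarav ∩ Isla: 08:00–09:30, 10:30–11:15, 13:15–13:45, 14:15–15:00.
Windows ≥ 75 min: 08:00–09:30.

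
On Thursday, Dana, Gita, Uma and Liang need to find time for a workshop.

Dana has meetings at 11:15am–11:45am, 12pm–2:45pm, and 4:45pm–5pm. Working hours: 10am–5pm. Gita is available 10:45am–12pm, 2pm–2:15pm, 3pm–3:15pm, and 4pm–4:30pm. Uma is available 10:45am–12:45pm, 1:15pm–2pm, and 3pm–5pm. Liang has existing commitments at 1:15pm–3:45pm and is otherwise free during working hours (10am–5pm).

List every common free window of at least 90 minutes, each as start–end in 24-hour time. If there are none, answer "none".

none

Dana free within 10:00–17:00: 10:00–11:15, 11:45–12:00, 14:45–16:45.
Liang free within 10:00–17:00: 10:00–13:15, 15:45–17:00.
Dana ∩ Gita: 10:45–11:15, 11:45–12:00, 15:00–15:15, 16:00–16:30.
Dana ∩ Gita ∩ Uma: 10:45–11:15, 11:45–12:00, 15:00–15:15, 16:00–16:30.
Dana ∩ Gita ∩ Uma ∩ Liang: 10:45–11:15, 11:45–12:00, 16:00–16:30.
Windows ≥ 90 min: (none).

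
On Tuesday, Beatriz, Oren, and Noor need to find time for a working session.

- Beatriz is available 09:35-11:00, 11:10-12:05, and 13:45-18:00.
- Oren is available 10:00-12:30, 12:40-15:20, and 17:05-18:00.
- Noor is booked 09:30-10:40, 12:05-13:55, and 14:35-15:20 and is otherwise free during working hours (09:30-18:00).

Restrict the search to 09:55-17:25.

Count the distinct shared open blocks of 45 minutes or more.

Noor free within 09:30–18:00: 10:40–12:05, 13:55–14:35, 15:20–18:00.
Beatriz ∩ Oren: 10:00–11:00, 11:10–12:05, 13:45–15:20, 17:05–18:00.
Beatriz ∩ Oren ∩ Noor: 10:40–11:00, 11:10–12:05, 13:55–14:35, 17:05–18:00.
Restricted to 09:55–17:25: 10:40–11:00, 11:10–12:05, 13:55–14:35, 17:05–17:25.
Windows ≥ 45 min: 11:10–12:05.
That's 1 window.

1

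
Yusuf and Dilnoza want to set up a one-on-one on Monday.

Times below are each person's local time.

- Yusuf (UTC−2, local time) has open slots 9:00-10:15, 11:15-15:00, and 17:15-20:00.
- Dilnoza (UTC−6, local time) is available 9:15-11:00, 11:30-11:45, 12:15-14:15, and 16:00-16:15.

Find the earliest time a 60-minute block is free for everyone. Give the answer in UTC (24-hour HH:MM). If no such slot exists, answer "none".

15:15

Yusuf → UTC: 11:00–12:15, 13:15–17:00, 19:15–22:00.
Dilnoza → UTC: 15:15–17:00, 17:30–17:45, 18:15–20:15, 22:00–22:15.
Yusuf ∩ Dilnoza: 15:15–17:00, 19:15–20:15.
Windows ≥ 60 min: 15:15–17:00, 19:15–20:15.
Earliest such window starts at 15:15.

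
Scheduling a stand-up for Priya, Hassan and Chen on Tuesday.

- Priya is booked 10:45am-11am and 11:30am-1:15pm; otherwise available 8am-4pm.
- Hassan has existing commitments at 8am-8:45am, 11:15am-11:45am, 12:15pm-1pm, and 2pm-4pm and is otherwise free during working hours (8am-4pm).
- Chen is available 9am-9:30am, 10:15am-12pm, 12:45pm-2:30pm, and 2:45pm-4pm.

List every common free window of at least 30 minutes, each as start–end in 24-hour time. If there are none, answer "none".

09:00–09:30, 10:15–10:45, 13:15–14:00

Priya free within 08:00–16:00: 08:00–10:45, 11:00–11:30, 13:15–16:00.
Hassan free within 08:00–16:00: 08:45–11:15, 11:45–12:15, 13:00–14:00.
Priya ∩ Hassan: 08:45–10:45, 11:00–11:15, 13:15–14:00.
Priya ∩ Hassan ∩ Chen: 09:00–09:30, 10:15–10:45, 11:00–11:15, 13:15–14:00.
Windows ≥ 30 min: 09:00–09:30, 10:15–10:45, 13:15–14:00.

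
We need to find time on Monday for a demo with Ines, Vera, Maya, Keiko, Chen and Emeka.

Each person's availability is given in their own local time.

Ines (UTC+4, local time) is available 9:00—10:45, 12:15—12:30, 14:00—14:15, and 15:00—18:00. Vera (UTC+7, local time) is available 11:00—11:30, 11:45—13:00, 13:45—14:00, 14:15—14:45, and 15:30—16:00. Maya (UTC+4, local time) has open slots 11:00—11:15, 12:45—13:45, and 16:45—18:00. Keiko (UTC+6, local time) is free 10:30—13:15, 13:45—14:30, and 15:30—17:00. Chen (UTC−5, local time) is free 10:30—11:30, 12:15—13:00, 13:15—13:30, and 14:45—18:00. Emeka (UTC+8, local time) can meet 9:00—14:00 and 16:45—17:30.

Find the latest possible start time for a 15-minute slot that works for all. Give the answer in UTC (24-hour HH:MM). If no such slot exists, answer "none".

none

Ines → UTC: 05:00–06:45, 08:15–08:30, 10:00–10:15, 11:00–14:00.
Vera → UTC: 04:00–04:30, 04:45–06:00, 06:45–07:00, 07:15–07:45, 08:30–09:00.
Maya → UTC: 07:00–07:15, 08:45–09:45, 12:45–14:00.
Keiko → UTC: 04:30–07:15, 07:45–08:30, 09:30–11:00.
Chen → UTC: 15:30–16:30, 17:15–18:00, 18:15–18:30, 19:45–23:00.
Emeka → UTC: 01:00–06:00, 08:45–09:30.
Ines ∩ Vera: 05:00–06:00.
Ines ∩ Vera ∩ Maya: (none).
Ines ∩ Vera ∩ Maya ∩ Keiko: (none).
Ines ∩ Vera ∩ Maya ∩ Keiko ∩ Chen: (none).
Ines ∩ Vera ∩ Maya ∩ Keiko ∩ Chen ∩ Emeka: (none).
Windows ≥ 15 min: (none).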